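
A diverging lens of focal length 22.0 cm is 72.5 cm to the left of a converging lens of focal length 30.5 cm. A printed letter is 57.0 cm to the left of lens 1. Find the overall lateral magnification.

f₁ = −22.0 cm (diverging).
Lens 1: 1/d_i1 = 1/(-22.0) − 1/(57.0) = -0.06300, so d_i1 = -15.87 cm; m₁ = −d_i1/d_o1 = +0.2784.
d_o2 = 72.5 − (-15.87) = 88.37 cm.
Lens 2: 1/d_i2 = 1/(30.5) − 1/(88.37) = 0.02147, so d_i2 = 46.57 cm; m₂ = −d_i2/d_o2 = -0.5270.
m = m₁·m₂ = (+0.2784)(-0.5270) = -0.147.

m = -0.147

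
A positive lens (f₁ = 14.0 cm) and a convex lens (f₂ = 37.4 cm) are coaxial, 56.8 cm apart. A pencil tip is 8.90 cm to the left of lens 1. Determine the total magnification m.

m = -2.34

Lens 1: 1/d_i1 = 1/(14.0) − 1/(8.90) = -0.04093, so d_i1 = -24.43 cm; m₁ = −d_i1/d_o1 = +2.745.
d_o2 = 56.8 − (-24.43) = 81.23 cm.
Lens 2: 1/d_i2 = 1/(37.4) − 1/(81.23) = 0.01443, so d_i2 = 69.31 cm; m₂ = −d_i2/d_o2 = -0.8533.
m = m₁·m₂ = (+2.745)(-0.8533) = -2.34.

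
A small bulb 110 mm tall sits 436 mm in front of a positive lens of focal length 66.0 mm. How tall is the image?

1/d_i = 1/f − 1/d_o = 1/(66.00) − 1/(436) = 0.01286, so d_i = 77.77 mm.
m = −d_i/d_o = -0.1784.
|h_i| = |m|·h_o = 0.1784 × 110 = 19.6 mm. The image is real, inverted and reduced, on the far side of the lens.

19.6 mm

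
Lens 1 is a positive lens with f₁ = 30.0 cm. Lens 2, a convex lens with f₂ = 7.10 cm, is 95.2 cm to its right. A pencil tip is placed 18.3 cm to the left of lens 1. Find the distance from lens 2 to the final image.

7.47 cm

Lens 1: 1/d_i1 = 1/f₁ − 1/d_o1 = 1/(30.0) − 1/(18.3) = -0.02131, so d_i1 = -46.92 cm.
The intermediate image is 46.92 cm to the left of lens 1 (virtual), which is 95.2 − (-46.92) = 142.1 cm to the left of lens 2, so d_o2 = +142.1 cm.
Lens 2: 1/d_i2 = 1/f₂ − 1/d_o2 = 1/(7.10) − 1/(142.1) = 0.1338, so d_i2 = 7.47 cm.
The final image is real, 7.47 cm to the right of lens 2 (overall magnification ≈ -0.13).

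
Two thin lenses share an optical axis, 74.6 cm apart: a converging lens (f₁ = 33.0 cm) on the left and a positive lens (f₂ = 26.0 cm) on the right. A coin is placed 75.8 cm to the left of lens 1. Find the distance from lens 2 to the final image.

42.7 cm

Lens 1: 1/d_i1 = 1/f₁ − 1/d_o1 = 1/(33.0) − 1/(75.8) = 0.01711, so d_i1 = 58.44 cm.
The intermediate image is 58.44 cm to the right of lens 1, which is 74.6 − (58.44) = 16.16 cm to the left of lens 2, so d_o2 = +16.16 cm.
Lens 2: 1/d_i2 = 1/f₂ − 1/d_o2 = 1/(26.0) − 1/(16.16) = -0.02342, so d_i2 = -42.7 cm.
The final image is virtual, 42.7 cm to the left of lens 2 (overall magnification ≈ -2.0).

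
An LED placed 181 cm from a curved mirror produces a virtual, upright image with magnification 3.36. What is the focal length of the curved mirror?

m = −d_i/d_o ⇒ d_i = −m·d_o = −(+3.36)·(181) = -608.2 cm.
1/f = 1/d_o + 1/d_i = 1/(181) + 1/(-608.2) = 0.003881, so f = 258 cm.
Since f is positive, the curved mirror is concave.

f = 258 cm (concave)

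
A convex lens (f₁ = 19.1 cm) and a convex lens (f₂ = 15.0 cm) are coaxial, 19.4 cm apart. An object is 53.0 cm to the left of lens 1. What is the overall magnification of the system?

m = -0.332

Lens 1: 1/d_i1 = 1/(19.1) − 1/(53.0) = 0.03349, so d_i1 = 29.86 cm; m₁ = −d_i1/d_o1 = -0.5634.
d_o2 = 19.4 − (29.86) = -10.46 cm (virtual object).
Lens 2: 1/d_i2 = 1/(15.0) − 1/(-10.46) = 0.1623, so d_i2 = 6.163 cm; m₂ = −d_i2/d_o2 = +0.5892.
m = m₁·m₂ = (-0.5634)(+0.5892) = -0.332.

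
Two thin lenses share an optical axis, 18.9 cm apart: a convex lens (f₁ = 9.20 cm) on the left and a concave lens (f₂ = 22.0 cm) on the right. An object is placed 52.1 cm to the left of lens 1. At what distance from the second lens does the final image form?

Lens 1: 1/d_i1 = 1/f₁ − 1/d_o1 = 1/(9.20) − 1/(52.1) = 0.08950, so d_i1 = 11.17 cm.
The intermediate image is 11.17 cm to the right of lens 1, which is 18.9 − (11.17) = 7.730 cm to the left of lens 2, so d_o2 = +7.730 cm.
Lens 2 is diverging, so f₂ = −22.0 cm.
Lens 2: 1/d_i2 = 1/f₂ − 1/d_o2 = 1/(-22.0) − 1/(7.730) = -0.1748, so d_i2 = -5.72 cm.
The final image is virtual, 5.72 cm to the left of lens 2 (overall magnification ≈ -0.16).

5.72 cm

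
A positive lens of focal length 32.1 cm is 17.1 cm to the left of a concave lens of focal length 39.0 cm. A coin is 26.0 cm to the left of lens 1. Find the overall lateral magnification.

Lens 1: 1/d_i1 = 1/(32.1) − 1/(26.0) = -0.007309, so d_i1 = -136.8 cm; m₁ = −d_i1/d_o1 = +5.262.
d_o2 = 17.1 − (-136.8) = 153.9 cm.
f₂ = −39.0 cm (diverging).
Lens 2: 1/d_i2 = 1/(-39.0) − 1/(153.9) = -0.03214, so d_i2 = -31.12 cm; m₂ = −d_i2/d_o2 = +0.2022.
m = m₁·m₂ = (+5.262)(+0.2022) = +1.06.

m = +1.06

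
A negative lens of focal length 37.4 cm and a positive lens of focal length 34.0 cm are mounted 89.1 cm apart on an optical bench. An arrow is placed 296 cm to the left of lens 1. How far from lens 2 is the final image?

47.1 cm

Lens 1 is diverging, so f₁ = −37.4 cm.
Lens 1: 1/d_i1 = 1/f₁ − 1/d_o1 = 1/(-37.4) − 1/(296) = -0.03012, so d_i1 = -33.20 cm.
The intermediate image is 33.20 cm to the left of lens 1 (virtual), which is 89.1 − (-33.20) = 122.3 cm to the left of lens 2, so d_o2 = +122.3 cm.
Lens 2: 1/d_i2 = 1/f₂ − 1/d_o2 = 1/(34.0) − 1/(122.3) = 0.02124, so d_i2 = 47.1 cm.
The final image is real, 47.1 cm to the right of lens 2 (overall magnification ≈ -0.043).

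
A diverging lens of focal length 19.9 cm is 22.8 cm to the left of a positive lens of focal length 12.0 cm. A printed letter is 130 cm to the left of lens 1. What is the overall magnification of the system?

f₁ = −19.9 cm (diverging).
Lens 1: 1/d_i1 = 1/(-19.9) − 1/(130) = -0.05794, so d_i1 = -17.26 cm; m₁ = −d_i1/d_o1 = +0.1328.
d_o2 = 22.8 − (-17.26) = 40.06 cm.
Lens 2: 1/d_i2 = 1/(12.0) − 1/(40.06) = 0.05837, so d_i2 = 17.13 cm; m₂ = −d_i2/d_o2 = -0.4277.
m = m₁·m₂ = (+0.1328)(-0.4277) = -0.0568.

m = -0.0568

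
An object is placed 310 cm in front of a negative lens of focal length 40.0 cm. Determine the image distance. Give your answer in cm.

35.4 cm

For a negative lens, f = -40.0 cm.
Lens equation: 1/v = 1/f − 1/u = 1/(-40.00) − 1/(310) = -0.02500 − 0.003226 = -0.02823, so v = -35.4 cm.
The image is virtual, upright and reduced, on the same side as the object.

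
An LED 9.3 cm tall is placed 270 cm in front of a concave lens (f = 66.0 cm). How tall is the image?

1.83 cm

For a concave lens, f = -66.0 cm.
1/d_i = 1/f − 1/d_o = 1/(-66.00) − 1/(270) = -0.01886, so d_i = -53.04 cm.
m = −d_i/d_o = +0.1964.
|h_i| = |m|·h_o = 0.1964 × 9.3 = 1.83 cm. The image is virtual, upright and reduced, on the same side as the object.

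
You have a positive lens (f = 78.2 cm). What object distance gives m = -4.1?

97.3 cm

m = −d_i/d_o ⇒ d_i = −m·d_o.
1/f = 1/d_o + 1/d_i = 1/d_o − 1/(m·d_o) = (1 − 1/m)/d_o, so d_o = f(1 − 1/m) = (78.20)(1 − 1/(-4.1)) = 97.3 cm.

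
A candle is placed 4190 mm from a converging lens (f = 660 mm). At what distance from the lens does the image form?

783 mm

Thin-lens equation: 1/s_i = 1/f − 1/s_o = 1/(660.0) − 1/(4190) = 0.001515 − 0.0002387 = 0.001276, so s_i = 783 mm.
The image is real, inverted and reduced, on the far side of the lens.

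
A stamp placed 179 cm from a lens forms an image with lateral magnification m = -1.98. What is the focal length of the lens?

f = 119 cm (converging)

m = −d_i/d_o ⇒ d_i = −m·d_o = −(-1.98)·(179) = 354.4 cm.
1/f = 1/d_o + 1/d_i = 1/(179) + 1/(354.4) = 0.008408, so f = 119 cm.
Since f is positive, the lens is converging.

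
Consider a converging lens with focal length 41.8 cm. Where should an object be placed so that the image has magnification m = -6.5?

m = −d_i/d_o ⇒ d_i = −m·d_o.
1/f = 1/d_o + 1/d_i = 1/d_o − 1/(m·d_o) = (1 − 1/m)/d_o, so d_o = f(1 − 1/m) = (41.80)(1 − 1/(-6.5)) = 48.2 cm.

48.2 cm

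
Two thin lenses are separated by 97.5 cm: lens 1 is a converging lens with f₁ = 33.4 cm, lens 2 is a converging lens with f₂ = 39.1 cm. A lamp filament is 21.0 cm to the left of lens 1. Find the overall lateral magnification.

Lens 1: 1/d_i1 = 1/(33.4) − 1/(21.0) = -0.01768, so d_i1 = -56.56 cm; m₁ = −d_i1/d_o1 = +2.693.
d_o2 = 97.5 − (-56.56) = 154.1 cm.
Lens 2: 1/d_i2 = 1/(39.1) − 1/(154.1) = 0.01909, so d_i2 = 52.39 cm; m₂ = −d_i2/d_o2 = -0.3400.
m = m₁·m₂ = (+2.693)(-0.3400) = -0.916.

m = -0.916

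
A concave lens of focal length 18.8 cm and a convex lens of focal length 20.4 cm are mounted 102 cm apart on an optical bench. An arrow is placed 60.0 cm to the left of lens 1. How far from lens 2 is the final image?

Lens 1 is diverging, so f₁ = −18.8 cm.
Lens 1: 1/d_i1 = 1/f₁ − 1/d_o1 = 1/(-18.8) − 1/(60.0) = -0.06986, so d_i1 = -14.31 cm.
The intermediate image is 14.31 cm to the left of lens 1 (virtual), which is 102 − (-14.31) = 116.3 cm to the left of lens 2, so d_o2 = +116.3 cm.
Lens 2: 1/d_i2 = 1/f₂ − 1/d_o2 = 1/(20.4) − 1/(116.3) = 0.04042, so d_i2 = 24.7 cm.
The final image is real, 24.7 cm to the right of lens 2 (overall magnification ≈ -0.051).

24.7 cm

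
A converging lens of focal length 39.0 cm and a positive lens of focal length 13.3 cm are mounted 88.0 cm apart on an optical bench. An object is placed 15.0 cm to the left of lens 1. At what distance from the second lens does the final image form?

Lens 1: 1/d_i1 = 1/f₁ − 1/d_o1 = 1/(39.0) − 1/(15.0) = -0.04103, so d_i1 = -24.38 cm.
The intermediate image is 24.38 cm to the left of lens 1 (virtual), which is 88.0 − (-24.38) = 112.4 cm to the left of lens 2, so d_o2 = +112.4 cm.
Lens 2: 1/d_i2 = 1/f₂ − 1/d_o2 = 1/(13.3) − 1/(112.4) = 0.06629, so d_i2 = 15.1 cm.
The final image is real, 15.1 cm to the right of lens 2 (overall magnification ≈ -0.22).

15.1 cm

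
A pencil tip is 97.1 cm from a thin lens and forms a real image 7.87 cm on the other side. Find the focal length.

f = 7.28 cm (converging)

Real image ⇒ d_i = +7.87 cm.
1/f = 1/d_o + 1/d_i = 1/(97.1) + 1/(7.87) = 0.1374, so f = 7.28 cm.
Since f is positive, the thin lens is converging.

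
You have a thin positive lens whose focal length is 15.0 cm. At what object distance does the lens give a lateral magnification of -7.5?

17.0 cm

m = −d_i/d_o ⇒ d_i = −m·d_o.
1/f = 1/d_o + 1/d_i = 1/d_o − 1/(m·d_o) = (1 − 1/m)/d_o, so d_o = f(1 − 1/m) = (15.00)(1 − 1/(-7.5)) = 17.0 cm.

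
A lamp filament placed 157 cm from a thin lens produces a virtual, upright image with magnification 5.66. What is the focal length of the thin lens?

m = −d_i/d_o ⇒ d_i = −m·d_o = −(+5.66)·(157) = -888.6 cm.
1/f = 1/d_o + 1/d_i = 1/(157) + 1/(-888.6) = 0.005244, so f = 191 cm.
Since f is positive, the thin lens is converging.

f = 191 cm (converging)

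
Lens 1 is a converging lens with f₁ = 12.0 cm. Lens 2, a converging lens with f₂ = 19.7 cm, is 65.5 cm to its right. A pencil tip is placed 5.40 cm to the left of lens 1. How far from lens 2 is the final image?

Lens 1: 1/d_i1 = 1/f₁ − 1/d_o1 = 1/(12.0) − 1/(5.40) = -0.1019, so d_i1 = -9.818 cm.
The intermediate image is 9.818 cm to the left of lens 1 (virtual), which is 65.5 − (-9.818) = 75.32 cm to the left of lens 2, so d_o2 = +75.32 cm.
Lens 2: 1/d_i2 = 1/f₂ − 1/d_o2 = 1/(19.7) − 1/(75.32) = 0.03748, so d_i2 = 26.7 cm.
The final image is real, 26.7 cm to the right of lens 2 (overall magnification ≈ -0.64).

26.7 cm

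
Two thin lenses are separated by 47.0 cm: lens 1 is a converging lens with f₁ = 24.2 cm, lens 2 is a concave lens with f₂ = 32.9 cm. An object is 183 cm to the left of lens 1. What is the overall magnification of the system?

m = -0.0964

Lens 1: 1/d_i1 = 1/(24.2) − 1/(183) = 0.03586, so d_i1 = 27.89 cm; m₁ = −d_i1/d_o1 = -0.1524.
d_o2 = 47.0 − (27.89) = 19.11 cm.
f₂ = −32.9 cm (diverging).
Lens 2: 1/d_i2 = 1/(-32.9) − 1/(19.11) = -0.08272, so d_i2 = -12.09 cm; m₂ = −d_i2/d_o2 = +0.6326.
m = m₁·m₂ = (-0.1524)(+0.6326) = -0.0964.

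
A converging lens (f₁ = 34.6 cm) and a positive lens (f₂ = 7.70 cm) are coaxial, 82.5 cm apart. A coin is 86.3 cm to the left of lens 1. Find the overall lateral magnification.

m = +0.302

Lens 1: 1/d_i1 = 1/(34.6) − 1/(86.3) = 0.01731, so d_i1 = 57.76 cm; m₁ = −d_i1/d_o1 = -0.6693.
d_o2 = 82.5 − (57.76) = 24.74 cm.
Lens 2: 1/d_i2 = 1/(7.70) − 1/(24.74) = 0.08945, so d_i2 = 11.18 cm; m₂ = −d_i2/d_o2 = -0.4519.
m = m₁·m₂ = (-0.6693)(-0.4519) = +0.302.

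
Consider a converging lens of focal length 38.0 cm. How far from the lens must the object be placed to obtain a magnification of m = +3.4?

26.8 cm

m = −d_i/d_o ⇒ d_i = −m·d_o.
1/f = 1/d_o + 1/d_i = 1/d_o − 1/(m·d_o) = (1 − 1/m)/d_o, so d_o = f(1 − 1/m) = (38.00)(1 − 1/(+3.4)) = 26.8 cm.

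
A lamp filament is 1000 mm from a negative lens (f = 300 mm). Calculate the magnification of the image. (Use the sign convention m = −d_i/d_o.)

For a negative lens, f = -300 mm.
1/d_i = 1/f − 1/d_o = 1/(-300.0) − 1/(1000) = -0.004333, so d_i = -230.8 mm.
m = −d_i/d_o = −(-230.8)/(1000) = +0.231.
The image is virtual, upright and reduced, on the same side as the object.

m = +0.231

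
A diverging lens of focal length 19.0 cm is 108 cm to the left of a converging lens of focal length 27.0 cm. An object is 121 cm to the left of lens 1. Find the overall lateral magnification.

f₁ = −19.0 cm (diverging).
Lens 1: 1/d_i1 = 1/(-19.0) − 1/(121) = -0.06090, so d_i1 = -16.42 cm; m₁ = −d_i1/d_o1 = +0.1357.
d_o2 = 108 − (-16.42) = 124.4 cm.
Lens 2: 1/d_i2 = 1/(27.0) − 1/(124.4) = 0.02900, so d_i2 = 34.48 cm; m₂ = −d_i2/d_o2 = -0.2772.
m = m₁·m₂ = (+0.1357)(-0.2772) = -0.0376.

m = -0.0376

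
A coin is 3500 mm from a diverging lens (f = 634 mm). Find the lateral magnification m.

m = +0.153

For a diverging lens, f = -634 mm.
1/d_i = 1/f − 1/d_o = 1/(-634.0) − 1/(3500) = -0.001863, so d_i = -536.8 mm.
m = −d_i/d_o = −(-536.8)/(3500) = +0.153.
The image is virtual, upright and reduced, on the same side as the object.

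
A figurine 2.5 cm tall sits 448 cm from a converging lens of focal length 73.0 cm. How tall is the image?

1/d_i = 1/f − 1/d_o = 1/(73.00) − 1/(448) = 0.01147, so d_i = 87.21 cm.
m = −d_i/d_o = -0.1947.
|h_i| = |m|·h_o = 0.1947 × 2.5 = 0.487 cm. The image is real, inverted and reduced, on the far side of the lens.

0.487 cm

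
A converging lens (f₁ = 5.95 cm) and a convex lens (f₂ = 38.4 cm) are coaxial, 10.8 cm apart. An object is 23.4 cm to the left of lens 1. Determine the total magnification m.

Lens 1: 1/d_i1 = 1/(5.95) − 1/(23.4) = 0.1253, so d_i1 = 7.979 cm; m₁ = −d_i1/d_o1 = -0.3410.
d_o2 = 10.8 − (7.979) = 2.821 cm.
Lens 2: 1/d_i2 = 1/(38.4) − 1/(2.821) = -0.3284, so d_i2 = -3.045 cm; m₂ = −d_i2/d_o2 = +1.079.
m = m₁·m₂ = (-0.3410)(+1.079) = -0.368.

m = -0.368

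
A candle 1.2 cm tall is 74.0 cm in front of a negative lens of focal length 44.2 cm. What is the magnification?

For a negative lens, f = -44.2 cm.
1/d_i = 1/f − 1/d_o = 1/(-44.20) − 1/(74.0) = -0.03614, so d_i = -27.67 cm.
m = −d_i/d_o = −(-27.67)/(74.0) = +0.374.
The image is virtual, upright and reduced, on the same side as the object.

m = +0.374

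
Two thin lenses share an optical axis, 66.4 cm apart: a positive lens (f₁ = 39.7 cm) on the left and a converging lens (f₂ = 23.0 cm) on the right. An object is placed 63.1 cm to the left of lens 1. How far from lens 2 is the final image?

14.7 cm

Lens 1: 1/d_i1 = 1/f₁ − 1/d_o1 = 1/(39.7) − 1/(63.1) = 0.009341, so d_i1 = 107.1 cm.
The intermediate image is 107.1 cm to the right of lens 1, which lies 40.70 cm to the right of lens 2 — a virtual object — so d_o2 = −40.70 cm.
Lens 2: 1/d_i2 = 1/f₂ − 1/d_o2 = 1/(23.0) − 1/(-40.70) = 0.06805, so d_i2 = 14.7 cm.
The final image is real, 14.7 cm to the right of lens 2 (overall magnification ≈ -0.61).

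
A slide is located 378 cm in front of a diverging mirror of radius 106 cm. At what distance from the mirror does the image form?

46.5 cm

f = R/2 = 106/2 = 53.00 cm; for a diverging mirror, f = -53.00 cm.
Mirror equation: 1/s_i = 1/f − 1/s_o = 1/(-53.00) − 1/(378) = -0.01887 − 0.002646 = -0.02151, so s_i = -46.5 cm.
The image is virtual, upright and reduced, behind the mirror.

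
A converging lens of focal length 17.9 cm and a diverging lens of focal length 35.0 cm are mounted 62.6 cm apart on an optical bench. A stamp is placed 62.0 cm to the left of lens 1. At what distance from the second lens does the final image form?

18.1 cm

Lens 1: 1/d_i1 = 1/f₁ − 1/d_o1 = 1/(17.9) − 1/(62.0) = 0.03974, so d_i1 = 25.17 cm.
The intermediate image is 25.17 cm to the right of lens 1, which is 62.6 − (25.17) = 37.43 cm to the left of lens 2, so d_o2 = +37.43 cm.
Lens 2 is diverging, so f₂ = −35.0 cm.
Lens 2: 1/d_i2 = 1/f₂ − 1/d_o2 = 1/(-35.0) − 1/(37.43) = -0.05529, so d_i2 = -18.1 cm.
The final image is virtual, 18.1 cm to the left of lens 2 (overall magnification ≈ -0.20).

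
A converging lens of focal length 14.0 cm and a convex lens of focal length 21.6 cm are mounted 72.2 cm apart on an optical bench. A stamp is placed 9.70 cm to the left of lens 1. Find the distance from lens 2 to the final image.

27.3 cm

Lens 1: 1/d_i1 = 1/f₁ − 1/d_o1 = 1/(14.0) − 1/(9.70) = -0.03166, so d_i1 = -31.58 cm.
The intermediate image is 31.58 cm to the left of lens 1 (virtual), which is 72.2 − (-31.58) = 103.8 cm to the left of lens 2, so d_o2 = +103.8 cm.
Lens 2: 1/d_i2 = 1/f₂ − 1/d_o2 = 1/(21.6) − 1/(103.8) = 0.03666, so d_i2 = 27.3 cm.
The final image is real, 27.3 cm to the right of lens 2 (overall magnification ≈ -0.86).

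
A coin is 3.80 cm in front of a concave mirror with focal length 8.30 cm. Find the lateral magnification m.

1/d_i = 1/f − 1/d_o = 1/(8.300) − 1/(3.80) = -0.1427, so d_i = -7.009 cm.
m = −d_i/d_o = −(-7.009)/(3.80) = +1.84.
The image is virtual, upright and enlarged, behind the mirror.

m = +1.84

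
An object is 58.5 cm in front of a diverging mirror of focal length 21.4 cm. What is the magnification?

m = +0.268

For a diverging mirror, f = -21.4 cm.
1/d_i = 1/f − 1/d_o = 1/(-21.40) − 1/(58.5) = -0.06382, so d_i = -15.67 cm.
m = −d_i/d_o = −(-15.67)/(58.5) = +0.268.
The image is virtual, upright and reduced, behind the mirror.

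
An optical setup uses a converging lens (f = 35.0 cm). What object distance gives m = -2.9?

m = −d_i/d_o ⇒ d_i = −m·d_o.
1/f = 1/d_o + 1/d_i = 1/d_o − 1/(m·d_o) = (1 − 1/m)/d_o, so d_o = f(1 − 1/m) = (35.00)(1 − 1/(-2.9)) = 47.1 cm.

47.1 cm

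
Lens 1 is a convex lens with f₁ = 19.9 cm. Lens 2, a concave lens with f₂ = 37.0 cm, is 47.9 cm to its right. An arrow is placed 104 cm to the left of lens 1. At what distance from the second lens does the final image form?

14.3 cm

Lens 1: 1/d_i1 = 1/f₁ − 1/d_o1 = 1/(19.9) − 1/(104) = 0.04064, so d_i1 = 24.61 cm.
The intermediate image is 24.61 cm to the right of lens 1, which is 47.9 − (24.61) = 23.29 cm to the left of lens 2, so d_o2 = +23.29 cm.
Lens 2 is diverging, so f₂ = −37.0 cm.
Lens 2: 1/d_i2 = 1/f₂ − 1/d_o2 = 1/(-37.0) − 1/(23.29) = -0.06996, so d_i2 = -14.3 cm.
The final image is virtual, 14.3 cm to the left of lens 2 (overall magnification ≈ -0.15).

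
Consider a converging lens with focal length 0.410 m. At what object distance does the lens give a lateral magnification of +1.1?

m = −d_i/d_o ⇒ d_i = −m·d_o.
1/f = 1/d_o + 1/d_i = 1/d_o − 1/(m·d_o) = (1 − 1/m)/d_o, so d_o = f(1 − 1/m) = (0.4100)(1 − 1/(+1.1)) = 0.0373 m.

0.0373 m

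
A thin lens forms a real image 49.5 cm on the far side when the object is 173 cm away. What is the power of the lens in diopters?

d_i = +49.5 cm.
1/f = 1/d_o + 1/d_i = 1/(173) + 1/(49.5) = 0.02598 cm⁻¹.
f = 38.49 cm = 0.3849 m, so P = 1/f = +2.60 D.

P = +2.60 D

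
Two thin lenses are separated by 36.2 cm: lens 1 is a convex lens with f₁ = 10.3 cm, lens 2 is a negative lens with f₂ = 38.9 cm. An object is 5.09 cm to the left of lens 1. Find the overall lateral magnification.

m = +0.903

Lens 1: 1/d_i1 = 1/(10.3) − 1/(5.09) = -0.09938, so d_i1 = -10.06 cm; m₁ = −d_i1/d_o1 = +1.976.
d_o2 = 36.2 − (-10.06) = 46.26 cm.
f₂ = −38.9 cm (diverging).
Lens 2: 1/d_i2 = 1/(-38.9) − 1/(46.26) = -0.04732, so d_i2 = -21.13 cm; m₂ = −d_i2/d_o2 = +0.4568.
m = m₁·m₂ = (+1.976)(+0.4568) = +0.903.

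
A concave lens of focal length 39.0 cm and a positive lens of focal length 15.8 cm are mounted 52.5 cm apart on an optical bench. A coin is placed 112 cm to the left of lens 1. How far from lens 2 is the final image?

Lens 1 is diverging, so f₁ = −39.0 cm.
Lens 1: 1/d_i1 = 1/f₁ − 1/d_o1 = 1/(-39.0) − 1/(112) = -0.03457, so d_i1 = -28.93 cm.
The intermediate image is 28.93 cm to the left of lens 1 (virtual), which is 52.5 − (-28.93) = 81.43 cm to the left of lens 2, so d_o2 = +81.43 cm.
Lens 2: 1/d_i2 = 1/f₂ − 1/d_o2 = 1/(15.8) − 1/(81.43) = 0.05101, so d_i2 = 19.6 cm.
The final image is real, 19.6 cm to the right of lens 2 (overall magnification ≈ -0.062).

19.6 cm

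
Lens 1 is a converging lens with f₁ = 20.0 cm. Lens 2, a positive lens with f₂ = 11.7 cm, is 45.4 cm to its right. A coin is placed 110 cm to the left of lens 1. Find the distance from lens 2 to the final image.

Lens 1: 1/d_i1 = 1/f₁ − 1/d_o1 = 1/(20.0) − 1/(110) = 0.04091, so d_i1 = 24.44 cm.
The intermediate image is 24.44 cm to the right of lens 1, which is 45.4 − (24.44) = 20.96 cm to the left of lens 2, so d_o2 = +20.96 cm.
Lens 2: 1/d_i2 = 1/f₂ − 1/d_o2 = 1/(11.7) − 1/(20.96) = 0.03776, so d_i2 = 26.5 cm.
The final image is real, 26.5 cm to the right of lens 2 (overall magnification ≈ 0.28).

26.5 cm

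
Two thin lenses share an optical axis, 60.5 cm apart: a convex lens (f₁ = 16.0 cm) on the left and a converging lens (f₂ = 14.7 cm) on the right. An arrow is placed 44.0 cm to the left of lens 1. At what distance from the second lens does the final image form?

Lens 1: 1/d_i1 = 1/f₁ − 1/d_o1 = 1/(16.0) − 1/(44.0) = 0.03977, so d_i1 = 25.14 cm.
The intermediate image is 25.14 cm to the right of lens 1, which is 60.5 − (25.14) = 35.36 cm to the left of lens 2, so d_o2 = +35.36 cm.
Lens 2: 1/d_i2 = 1/f₂ − 1/d_o2 = 1/(14.7) − 1/(35.36) = 0.03975, so d_i2 = 25.2 cm.
The final image is real, 25.2 cm to the right of lens 2 (overall magnification ≈ 0.41).

25.2 cm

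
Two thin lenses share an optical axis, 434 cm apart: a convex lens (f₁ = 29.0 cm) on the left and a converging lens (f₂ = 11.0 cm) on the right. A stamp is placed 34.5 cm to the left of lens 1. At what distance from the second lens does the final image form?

Lens 1: 1/d_i1 = 1/f₁ − 1/d_o1 = 1/(29.0) − 1/(34.5) = 0.005497, so d_i1 = 181.9 cm.
The intermediate image is 181.9 cm to the right of lens 1, which is 434 − (181.9) = 252.1 cm to the left of lens 2, so d_o2 = +252.1 cm.
Lens 2: 1/d_i2 = 1/f₂ − 1/d_o2 = 1/(11.0) − 1/(252.1) = 0.08694, so d_i2 = 11.5 cm.
The final image is real, 11.5 cm to the right of lens 2 (overall magnification ≈ 0.24).

11.5 cm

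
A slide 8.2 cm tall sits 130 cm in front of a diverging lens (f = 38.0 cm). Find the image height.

For a diverging lens, f = -38.0 cm.
1/d_i = 1/f − 1/d_o = 1/(-38.00) − 1/(130) = -0.03401, so d_i = -29.40 cm.
m = −d_i/d_o = +0.2262.
|h_i| = |m|·h_o = 0.2262 × 8.2 = 1.85 cm. The image is virtual, upright and reduced, on the same side as the object.

1.85 cm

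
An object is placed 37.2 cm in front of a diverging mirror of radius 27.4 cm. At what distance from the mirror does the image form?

10.0 cm

f = R/2 = 27.4/2 = 13.70 cm; for a diverging mirror, f = -13.70 cm.
Mirror equation: 1/d_i = 1/f − 1/d_o = 1/(-13.70) − 1/(37.2) = -0.07299 − 0.02688 = -0.09987, so d_i = -10.0 cm.
The image is virtual, upright and reduced, behind the mirror.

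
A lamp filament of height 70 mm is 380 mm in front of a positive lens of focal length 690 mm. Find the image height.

156 mm

1/d_i = 1/f − 1/d_o = 1/(690.0) − 1/(380) = -0.001182, so d_i = -845.8 mm.
m = −d_i/d_o = +2.226.
|h_i| = |m|·h_o = 2.226 × 70 = 156 mm. The image is virtual, upright and enlarged, on the same side as the object.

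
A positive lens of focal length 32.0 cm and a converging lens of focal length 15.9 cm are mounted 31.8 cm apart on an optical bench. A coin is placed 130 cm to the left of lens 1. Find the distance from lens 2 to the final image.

6.38 cm

Lens 1: 1/d_i1 = 1/f₁ − 1/d_o1 = 1/(32.0) − 1/(130) = 0.02356, so d_i1 = 42.45 cm.
The intermediate image is 42.45 cm to the right of lens 1, which lies 10.65 cm to the right of lens 2 — a virtual object — so d_o2 = −10.65 cm.
Lens 2: 1/d_i2 = 1/f₂ − 1/d_o2 = 1/(15.9) − 1/(-10.65) = 0.1568, so d_i2 = 6.38 cm.
The final image is real, 6.38 cm to the right of lens 2 (overall magnification ≈ -0.20).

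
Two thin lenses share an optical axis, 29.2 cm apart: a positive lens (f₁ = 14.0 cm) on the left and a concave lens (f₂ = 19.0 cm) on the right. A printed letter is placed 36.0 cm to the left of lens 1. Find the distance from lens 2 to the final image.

Lens 1: 1/d_i1 = 1/f₁ − 1/d_o1 = 1/(14.0) − 1/(36.0) = 0.04365, so d_i1 = 22.91 cm.
The intermediate image is 22.91 cm to the right of lens 1, which is 29.2 − (22.91) = 6.290 cm to the left of lens 2, so d_o2 = +6.290 cm.
Lens 2 is diverging, so f₂ = −19.0 cm.
Lens 2: 1/d_i2 = 1/f₂ − 1/d_o2 = 1/(-19.0) − 1/(6.290) = -0.2116, so d_i2 = -4.73 cm.
The final image is virtual, 4.73 cm to the left of lens 2 (overall magnification ≈ -0.48).

4.73 cm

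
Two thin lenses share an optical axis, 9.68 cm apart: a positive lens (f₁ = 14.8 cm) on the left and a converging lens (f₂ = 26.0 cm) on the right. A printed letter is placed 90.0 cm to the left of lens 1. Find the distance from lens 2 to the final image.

Lens 1: 1/d_i1 = 1/f₁ − 1/d_o1 = 1/(14.8) − 1/(90.0) = 0.05646, so d_i1 = 17.71 cm.
The intermediate image is 17.71 cm to the right of lens 1, which lies 8.030 cm to the right of lens 2 — a virtual object — so d_o2 = −8.030 cm.
Lens 2: 1/d_i2 = 1/f₂ − 1/d_o2 = 1/(26.0) − 1/(-8.030) = 0.1630, so d_i2 = 6.14 cm.
The final image is real, 6.14 cm to the right of lens 2 (overall magnification ≈ -0.15).

6.14 cm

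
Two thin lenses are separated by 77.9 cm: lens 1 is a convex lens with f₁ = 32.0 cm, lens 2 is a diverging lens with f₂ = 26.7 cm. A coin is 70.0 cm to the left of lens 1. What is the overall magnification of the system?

m = -0.493

Lens 1: 1/d_i1 = 1/(32.0) − 1/(70.0) = 0.01696, so d_i1 = 58.95 cm; m₁ = −d_i1/d_o1 = -0.8421.
d_o2 = 77.9 − (58.95) = 18.95 cm.
f₂ = −26.7 cm (diverging).
Lens 2: 1/d_i2 = 1/(-26.7) − 1/(18.95) = -0.09022, so d_i2 = -11.08 cm; m₂ = −d_i2/d_o2 = +0.5849.
m = m₁·m₂ = (-0.8421)(+0.5849) = -0.493.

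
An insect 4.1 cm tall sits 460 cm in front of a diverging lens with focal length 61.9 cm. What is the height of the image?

0.486 cm

For a diverging lens, f = -61.9 cm.
1/d_i = 1/f − 1/d_o = 1/(-61.90) − 1/(460) = -0.01833, so d_i = -54.56 cm.
m = −d_i/d_o = +0.1186.
|h_i| = |m|·h_o = 0.1186 × 4.1 = 0.486 cm. The image is virtual, upright and reduced, on the same side as the object.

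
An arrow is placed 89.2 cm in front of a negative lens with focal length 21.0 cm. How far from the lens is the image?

For a negative lens, f = -21.0 cm.
Thin-lens equation: 1/q = 1/f − 1/p = 1/(-21.00) − 1/(89.2) = -0.04762 − 0.01121 = -0.05883, so q = -17.0 cm.
The image is virtual, upright and reduced, on the same side as the object.

17.0 cm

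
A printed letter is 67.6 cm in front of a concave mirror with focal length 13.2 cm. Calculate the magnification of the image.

m = -0.243

1/d_i = 1/f − 1/d_o = 1/(13.20) − 1/(67.6) = 0.06096, so d_i = 16.40 cm.
m = −d_i/d_o = −(16.40)/(67.6) = -0.243.
The image is real, inverted and reduced, in front of the mirror.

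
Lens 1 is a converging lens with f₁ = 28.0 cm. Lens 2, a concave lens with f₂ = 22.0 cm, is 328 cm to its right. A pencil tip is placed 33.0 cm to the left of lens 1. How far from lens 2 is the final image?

Lens 1: 1/d_i1 = 1/f₁ − 1/d_o1 = 1/(28.0) − 1/(33.0) = 0.005411, so d_i1 = 184.8 cm.
The intermediate image is 184.8 cm to the right of lens 1, which is 328 − (184.8) = 143.2 cm to the left of lens 2, so d_o2 = +143.2 cm.
Lens 2 is diverging, so f₂ = −22.0 cm.
Lens 2: 1/d_i2 = 1/f₂ − 1/d_o2 = 1/(-22.0) − 1/(143.2) = -0.05244, so d_i2 = -19.1 cm.
The final image is virtual, 19.1 cm to the left of lens 2 (overall magnification ≈ -0.75).

19.1 cm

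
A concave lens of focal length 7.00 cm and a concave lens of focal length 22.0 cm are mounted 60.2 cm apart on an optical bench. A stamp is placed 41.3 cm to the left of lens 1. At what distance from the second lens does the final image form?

Lens 1 is diverging, so f₁ = −7.00 cm.
Lens 1: 1/d_i1 = 1/f₁ − 1/d_o1 = 1/(-7.00) − 1/(41.3) = -0.1671, so d_i1 = -5.986 cm.
The intermediate image is 5.986 cm to the left of lens 1 (virtual), which is 60.2 − (-5.986) = 66.19 cm to the left of lens 2, so d_o2 = +66.19 cm.
Lens 2 is diverging, so f₂ = −22.0 cm.
Lens 2: 1/d_i2 = 1/f₂ − 1/d_o2 = 1/(-22.0) − 1/(66.19) = -0.06056, so d_i2 = -16.5 cm.
The final image is virtual, 16.5 cm to the left of lens 2 (overall magnification ≈ 0.036).

16.5 cm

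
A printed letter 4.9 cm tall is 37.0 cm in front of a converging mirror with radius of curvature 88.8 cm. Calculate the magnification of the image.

f = R/2 = 88.8/2 = 44.40 cm.
1/d_i = 1/f − 1/d_o = 1/(44.40) − 1/(37.0) = -0.004505, so d_i = -222.0 cm.
m = −d_i/d_o = −(-222.0)/(37.0) = +6.00.
The image is virtual, upright and enlarged, behind the mirror.

m = +6.00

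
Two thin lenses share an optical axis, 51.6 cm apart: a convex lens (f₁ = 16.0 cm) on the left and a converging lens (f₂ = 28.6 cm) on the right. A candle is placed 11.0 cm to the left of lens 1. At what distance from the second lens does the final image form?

42.7 cm

Lens 1: 1/d_i1 = 1/f₁ − 1/d_o1 = 1/(16.0) − 1/(11.0) = -0.02841, so d_i1 = -35.20 cm.
The intermediate image is 35.20 cm to the left of lens 1 (virtual), which is 51.6 − (-35.20) = 86.80 cm to the left of lens 2, so d_o2 = +86.80 cm.
Lens 2: 1/d_i2 = 1/f₂ − 1/d_o2 = 1/(28.6) − 1/(86.80) = 0.02344, so d_i2 = 42.7 cm.
The final image is real, 42.7 cm to the right of lens 2 (overall magnification ≈ -1.6).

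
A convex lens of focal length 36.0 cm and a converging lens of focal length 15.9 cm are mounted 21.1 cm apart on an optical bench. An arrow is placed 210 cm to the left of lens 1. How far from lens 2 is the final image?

Lens 1: 1/d_i1 = 1/f₁ − 1/d_o1 = 1/(36.0) − 1/(210) = 0.02302, so d_i1 = 43.45 cm.
The intermediate image is 43.45 cm to the right of lens 1, which lies 22.35 cm to the right of lens 2 — a virtual object — so d_o2 = −22.35 cm.
Lens 2: 1/d_i2 = 1/f₂ − 1/d_o2 = 1/(15.9) − 1/(-22.35) = 0.1076, so d_i2 = 9.29 cm.
The final image is real, 9.29 cm to the right of lens 2 (overall magnification ≈ -0.086).

9.29 cm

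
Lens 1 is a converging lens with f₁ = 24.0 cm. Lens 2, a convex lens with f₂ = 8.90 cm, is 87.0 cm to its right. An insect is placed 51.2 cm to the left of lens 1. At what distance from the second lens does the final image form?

11.3 cm

Lens 1: 1/d_i1 = 1/f₁ − 1/d_o1 = 1/(24.0) − 1/(51.2) = 0.02214, so d_i1 = 45.18 cm.
The intermediate image is 45.18 cm to the right of lens 1, which is 87.0 − (45.18) = 41.82 cm to the left of lens 2, so d_o2 = +41.82 cm.
Lens 2: 1/d_i2 = 1/f₂ − 1/d_o2 = 1/(8.90) − 1/(41.82) = 0.08845, so d_i2 = 11.3 cm.
The final image is real, 11.3 cm to the right of lens 2 (overall magnification ≈ 0.24).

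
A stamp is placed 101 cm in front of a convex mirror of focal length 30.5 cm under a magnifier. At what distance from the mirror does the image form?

23.4 cm

For a convex mirror, f = -30.5 cm.
Mirror equation: 1/q = 1/f − 1/p = 1/(-30.50) − 1/(101) = -0.03279 − 0.009901 = -0.04269, so q = -23.4 cm.
The image is virtual, upright and reduced, behind the mirror.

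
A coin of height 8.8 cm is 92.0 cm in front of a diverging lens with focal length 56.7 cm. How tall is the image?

3.36 cm

For a diverging lens, f = -56.7 cm.
1/d_i = 1/f − 1/d_o = 1/(-56.70) − 1/(92.0) = -0.02851, so d_i = -35.08 cm.
m = −d_i/d_o = +0.3813.
|h_i| = |m|·h_o = 0.3813 × 8.8 = 3.36 cm. The image is virtual, upright and reduced, on the same side as the object.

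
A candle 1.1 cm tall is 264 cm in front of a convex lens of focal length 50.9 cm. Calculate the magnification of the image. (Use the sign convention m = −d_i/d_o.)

1/d_i = 1/f − 1/d_o = 1/(50.90) − 1/(264) = 0.01586, so d_i = 63.06 cm.
m = −d_i/d_o = −(63.06)/(264) = -0.239.
The image is real, inverted and reduced, on the far side of the lens.

m = -0.239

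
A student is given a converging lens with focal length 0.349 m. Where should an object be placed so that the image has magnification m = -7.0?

0.399 m

m = −d_i/d_o ⇒ d_i = −m·d_o.
1/f = 1/d_o + 1/d_i = 1/d_o − 1/(m·d_o) = (1 − 1/m)/d_o, so d_o = f(1 − 1/m) = (0.3490)(1 − 1/(-7.0)) = 0.399 m.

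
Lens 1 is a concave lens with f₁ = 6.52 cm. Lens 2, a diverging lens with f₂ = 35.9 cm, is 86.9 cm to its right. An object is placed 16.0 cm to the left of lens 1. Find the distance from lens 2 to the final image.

Lens 1 is diverging, so f₁ = −6.52 cm.
Lens 1: 1/d_i1 = 1/f₁ − 1/d_o1 = 1/(-6.52) − 1/(16.0) = -0.2159, so d_i1 = -4.632 cm.
The intermediate image is 4.632 cm to the left of lens 1 (virtual), which is 86.9 − (-4.632) = 91.53 cm to the left of lens 2, so d_o2 = +91.53 cm.
Lens 2 is diverging, so f₂ = −35.9 cm.
Lens 2: 1/d_i2 = 1/f₂ − 1/d_o2 = 1/(-35.9) − 1/(91.53) = -0.03878, so d_i2 = -25.8 cm.
The final image is virtual, 25.8 cm to the left of lens 2 (overall magnification ≈ 0.082).

25.8 cm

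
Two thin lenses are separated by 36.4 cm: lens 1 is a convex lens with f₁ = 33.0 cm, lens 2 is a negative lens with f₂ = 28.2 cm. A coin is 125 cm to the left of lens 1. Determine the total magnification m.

Lens 1: 1/d_i1 = 1/(33.0) − 1/(125) = 0.02230, so d_i1 = 44.84 cm; m₁ = −d_i1/d_o1 = -0.3587.
d_o2 = 36.4 − (44.84) = -8.440 cm (virtual object).
f₂ = −28.2 cm (diverging).
Lens 2: 1/d_i2 = 1/(-28.2) − 1/(-8.440) = 0.08302, so d_i2 = 12.04 cm; m₂ = −d_i2/d_o2 = +1.427.
m = m₁·m₂ = (-0.3587)(+1.427) = -0.512.

m = -0.512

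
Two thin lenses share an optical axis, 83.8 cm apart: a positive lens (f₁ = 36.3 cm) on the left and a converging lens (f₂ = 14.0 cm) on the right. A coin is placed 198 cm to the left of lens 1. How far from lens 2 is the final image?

Lens 1: 1/d_i1 = 1/f₁ − 1/d_o1 = 1/(36.3) − 1/(198) = 0.02250, so d_i1 = 44.45 cm.
The intermediate image is 44.45 cm to the right of lens 1, which is 83.8 − (44.45) = 39.35 cm to the left of lens 2, so d_o2 = +39.35 cm.
Lens 2: 1/d_i2 = 1/f₂ − 1/d_o2 = 1/(14.0) − 1/(39.35) = 0.04602, so d_i2 = 21.7 cm.
The final image is real, 21.7 cm to the right of lens 2 (overall magnification ≈ 0.12).

21.7 cm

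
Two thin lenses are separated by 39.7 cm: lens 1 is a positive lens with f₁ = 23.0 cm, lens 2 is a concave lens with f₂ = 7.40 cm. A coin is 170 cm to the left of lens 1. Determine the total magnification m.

m = -0.0565

Lens 1: 1/d_i1 = 1/(23.0) − 1/(170) = 0.03760, so d_i1 = 26.60 cm; m₁ = −d_i1/d_o1 = -0.1565.
d_o2 = 39.7 − (26.60) = 13.10 cm.
f₂ = −7.40 cm (diverging).
Lens 2: 1/d_i2 = 1/(-7.40) − 1/(13.10) = -0.2115, so d_i2 = -4.729 cm; m₂ = −d_i2/d_o2 = +0.3610.
m = m₁·m₂ = (-0.1565)(+0.3610) = -0.0565.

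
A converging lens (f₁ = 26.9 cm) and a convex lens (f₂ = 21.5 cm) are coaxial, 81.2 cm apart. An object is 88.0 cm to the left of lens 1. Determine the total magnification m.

Lens 1: 1/d_i1 = 1/(26.9) − 1/(88.0) = 0.02581, so d_i1 = 38.74 cm; m₁ = −d_i1/d_o1 = -0.4402.
d_o2 = 81.2 − (38.74) = 42.46 cm.
Lens 2: 1/d_i2 = 1/(21.5) − 1/(42.46) = 0.02296, so d_i2 = 43.55 cm; m₂ = −d_i2/d_o2 = -1.026.
m = m₁·m₂ = (-0.4402)(-1.026) = +0.452.

m = +0.452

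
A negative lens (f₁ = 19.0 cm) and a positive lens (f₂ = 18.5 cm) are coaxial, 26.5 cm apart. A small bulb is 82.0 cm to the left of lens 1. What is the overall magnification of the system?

f₁ = −19.0 cm (diverging).
Lens 1: 1/d_i1 = 1/(-19.0) − 1/(82.0) = -0.06483, so d_i1 = -15.43 cm; m₁ = −d_i1/d_o1 = +0.1882.
d_o2 = 26.5 − (-15.43) = 41.93 cm.
Lens 2: 1/d_i2 = 1/(18.5) − 1/(41.93) = 0.03020, so d_i2 = 33.11 cm; m₂ = −d_i2/d_o2 = -0.7896.
m = m₁·m₂ = (+0.1882)(-0.7896) = -0.149.

m = -0.149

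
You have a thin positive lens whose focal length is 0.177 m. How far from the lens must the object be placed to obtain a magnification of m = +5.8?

0.146 m

m = −d_i/d_o ⇒ d_i = −m·d_o.
1/f = 1/d_o + 1/d_i = 1/d_o − 1/(m·d_o) = (1 − 1/m)/d_o, so d_o = f(1 − 1/m) = (0.1770)(1 − 1/(+5.8)) = 0.146 m.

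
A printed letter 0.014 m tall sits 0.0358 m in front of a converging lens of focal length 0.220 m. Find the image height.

1/d_i = 1/f − 1/d_o = 1/(0.2200) − 1/(0.0358) = -23.39, so d_i = -0.04276 m.
m = −d_i/d_o = +1.194.
|h_i| = |m|·h_o = 1.194 × 0.014 = 0.0167 m. The image is virtual, upright and enlarged, on the same side as the object.

0.0167 m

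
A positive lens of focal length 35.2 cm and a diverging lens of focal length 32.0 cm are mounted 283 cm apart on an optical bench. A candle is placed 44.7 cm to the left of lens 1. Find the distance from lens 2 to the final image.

25.1 cm

Lens 1: 1/d_i1 = 1/f₁ − 1/d_o1 = 1/(35.2) − 1/(44.7) = 0.006038, so d_i1 = 165.6 cm.
The intermediate image is 165.6 cm to the right of lens 1, which is 283 − (165.6) = 117.4 cm to the left of lens 2, so d_o2 = +117.4 cm.
Lens 2 is diverging, so f₂ = −32.0 cm.
Lens 2: 1/d_i2 = 1/f₂ − 1/d_o2 = 1/(-32.0) − 1/(117.4) = -0.03977, so d_i2 = -25.1 cm.
The final image is virtual, 25.1 cm to the left of lens 2 (overall magnification ≈ -0.79).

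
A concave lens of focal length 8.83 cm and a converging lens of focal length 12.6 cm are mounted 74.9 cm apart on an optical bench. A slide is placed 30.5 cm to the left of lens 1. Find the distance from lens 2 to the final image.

14.9 cm

Lens 1 is diverging, so f₁ = −8.83 cm.
Lens 1: 1/d_i1 = 1/f₁ − 1/d_o1 = 1/(-8.83) − 1/(30.5) = -0.1460, so d_i1 = -6.848 cm.
The intermediate image is 6.848 cm to the left of lens 1 (virtual), which is 74.9 − (-6.848) = 81.75 cm to the left of lens 2, so d_o2 = +81.75 cm.
Lens 2: 1/d_i2 = 1/f₂ − 1/d_o2 = 1/(12.6) − 1/(81.75) = 0.06713, so d_i2 = 14.9 cm.
The final image is real, 14.9 cm to the right of lens 2 (overall magnification ≈ -0.041).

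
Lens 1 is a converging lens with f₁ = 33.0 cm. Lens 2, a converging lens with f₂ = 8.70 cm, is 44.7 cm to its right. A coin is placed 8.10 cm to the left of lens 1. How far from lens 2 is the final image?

10.3 cm

Lens 1: 1/d_i1 = 1/f₁ − 1/d_o1 = 1/(33.0) − 1/(8.10) = -0.09315, so d_i1 = -10.73 cm.
The intermediate image is 10.73 cm to the left of lens 1 (virtual), which is 44.7 − (-10.73) = 55.43 cm to the left of lens 2, so d_o2 = +55.43 cm.
Lens 2: 1/d_i2 = 1/f₂ − 1/d_o2 = 1/(8.70) − 1/(55.43) = 0.09690, so d_i2 = 10.3 cm.
The final image is real, 10.3 cm to the right of lens 2 (overall magnification ≈ -0.25).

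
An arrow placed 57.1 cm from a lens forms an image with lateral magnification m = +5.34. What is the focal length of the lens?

m = −d_i/d_o ⇒ d_i = −m·d_o = −(+5.34)·(57.1) = -304.9 cm.
1/f = 1/d_o + 1/d_i = 1/(57.1) + 1/(-304.9) = 0.01423, so f = 70.3 cm.
Since f is positive, the lens is converging.

f = 70.3 cm (converging)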